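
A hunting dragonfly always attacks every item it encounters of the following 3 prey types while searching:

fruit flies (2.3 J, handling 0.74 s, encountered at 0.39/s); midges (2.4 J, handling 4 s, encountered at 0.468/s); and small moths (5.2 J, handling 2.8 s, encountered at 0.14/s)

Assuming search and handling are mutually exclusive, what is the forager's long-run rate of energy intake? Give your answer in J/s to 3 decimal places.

R = (0.39×2.3 + 0.468×2.4 + 0.14×5.2) / (1 + 0.39×0.74 + 0.468×4 + 0.14×2.8) = 2.748/3.553 = 0.7736 J/s.

0.774 J/s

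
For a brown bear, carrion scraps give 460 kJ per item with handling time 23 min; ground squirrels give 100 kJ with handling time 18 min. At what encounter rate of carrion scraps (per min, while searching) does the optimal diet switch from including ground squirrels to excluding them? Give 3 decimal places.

At the threshold, the rate on carrion scraps alone equals the profitability of ground squirrels: λ·460/(1 + λ·23) = 100/18 = 5.556.
Rearranging, λ(460 − 5.556×23) = 5.556, so λ = 5.556/332.2 = 0.01672 per min.

0.017 per min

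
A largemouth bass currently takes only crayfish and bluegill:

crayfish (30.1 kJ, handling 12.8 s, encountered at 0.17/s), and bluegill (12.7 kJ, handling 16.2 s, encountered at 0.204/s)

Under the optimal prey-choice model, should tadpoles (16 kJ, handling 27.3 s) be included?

Intake rate on the current diet: R = (0.17×30.1 + 0.204×12.7) / (1 + 0.17×12.8 + 0.204×16.2) = 7.708/6.481 = 1.189 kJ/s.
Profitability of tadpoles: 16/27.3 = 0.5861 kJ/s.
0.5861 < 1.189, so adding tadpoles would lower the average — exclude it.

No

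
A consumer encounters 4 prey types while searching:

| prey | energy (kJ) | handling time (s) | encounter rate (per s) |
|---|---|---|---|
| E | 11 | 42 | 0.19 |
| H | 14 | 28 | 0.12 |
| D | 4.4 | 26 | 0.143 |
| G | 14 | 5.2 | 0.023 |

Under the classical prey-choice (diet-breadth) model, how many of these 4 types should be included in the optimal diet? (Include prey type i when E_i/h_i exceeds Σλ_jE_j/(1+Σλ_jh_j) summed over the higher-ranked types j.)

E/h in descending order: G 2.69, H 0.5, E 0.262, D 0.169 kJ/s. The optimal diet is the largest prefix of this list for which every included type satisfies E_i/h_i > R on the types above it.
Rate on top 1: 0.2876. H: 0.5 > 0.2876 → include.
Rate on top 2: 0.4469. E: 0.262 < 0.4469 → exclude; stop.
Optimal diet: G, H — 2 of 4 types.

2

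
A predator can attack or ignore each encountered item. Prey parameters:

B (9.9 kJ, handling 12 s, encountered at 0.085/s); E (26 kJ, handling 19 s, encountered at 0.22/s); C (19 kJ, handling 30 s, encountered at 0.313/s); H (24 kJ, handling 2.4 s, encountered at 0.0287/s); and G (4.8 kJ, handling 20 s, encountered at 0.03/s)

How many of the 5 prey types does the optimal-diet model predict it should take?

2

Profitabilities (E/h, kJ/s): H 10, E 1.37, B 0.825, C 0.633, G 0.24. Add prey in this order while the next type's profitability exceeds the intake rate on those already taken.
Rate on top 1: 0.6444. E: 1.37 > 0.6444 → include.
Rate on top 2: 1.221. B: 0.825 < 1.221 → exclude; stop.
Optimal diet: H, E — 2 of 5 types.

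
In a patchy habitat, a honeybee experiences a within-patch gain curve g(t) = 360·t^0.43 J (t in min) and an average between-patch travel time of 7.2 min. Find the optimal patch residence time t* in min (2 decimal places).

5.43 min

Maximise g(t)/(T+t): set derivative to zero → g'(t)(T+t) = g(t).
g'(t) = 0.43·360·t^-0.57. Setting 0.43·360·t^-0.57 = 360·t^0.43/(7.2+t) gives 0.43(7.2+t) = t, so 0.57·t = 0.43×7.2.
t* = 0.43×7.2/0.57 = 5.432 min.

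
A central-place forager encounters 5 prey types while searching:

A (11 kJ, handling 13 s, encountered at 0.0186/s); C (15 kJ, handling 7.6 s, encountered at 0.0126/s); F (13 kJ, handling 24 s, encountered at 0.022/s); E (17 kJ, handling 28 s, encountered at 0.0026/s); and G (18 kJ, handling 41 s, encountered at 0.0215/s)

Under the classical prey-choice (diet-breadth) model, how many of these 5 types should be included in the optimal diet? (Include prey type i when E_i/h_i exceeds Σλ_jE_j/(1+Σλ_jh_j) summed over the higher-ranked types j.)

Rank by E/h (kJ/s): C 1.97, A 0.846, E 0.607, F 0.542, G 0.439. Include each in turn until the next type's E/h falls below the running intake rate.
Rate on top 1: 0.1725. A: 0.846 > 0.1725 → include.
Rate on top 2: 0.2943. E: 0.607 > 0.2943 → include.
Rate on top 3: 0.3104. F: 0.542 > 0.3104 → include.
Rate on top 4: 0.3734. G: 0.439 > 0.3734 → include.
Optimal diet: C, A, E, F, G — 5 of 5 types.

5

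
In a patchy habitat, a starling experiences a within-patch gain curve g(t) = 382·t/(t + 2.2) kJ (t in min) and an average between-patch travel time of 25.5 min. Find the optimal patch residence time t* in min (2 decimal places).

7.49 min

Maximise g(t)/(T+t): set derivative to zero → g'(t)(T+t) = g(t).
g'(t) = 382·2.2/(t + 2.2)². Setting 382·2.2/(t+2.2)² = 382t/[(t+2.2)(25.5+t)] gives 2.2(25.5+t) = t(t+2.2), so t² = 2.2×25.5 = 56.1.
t* = √56.1 = 7.49 min.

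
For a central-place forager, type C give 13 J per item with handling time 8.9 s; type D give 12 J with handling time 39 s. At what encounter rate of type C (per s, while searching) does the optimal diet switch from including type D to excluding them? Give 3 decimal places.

0.030 per s

At the threshold, the rate on type C alone equals the profitability of type D: λ·13/(1 + λ·8.9) = 12/39 = 0.3077.
Rearranging, λ(13 − 0.3077×8.9) = 0.3077, so λ = 0.3077/10.26 = 0.02999 per s.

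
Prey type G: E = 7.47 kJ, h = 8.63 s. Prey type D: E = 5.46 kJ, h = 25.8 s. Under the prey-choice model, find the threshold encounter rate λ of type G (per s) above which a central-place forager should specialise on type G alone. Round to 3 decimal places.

0.037 per s

Drop type D once their profitability E₂/h₂ falls below the rate achievable on type G alone: E₂/h₂ = λE₁/(1 + λh₁).
Solve for λ: λE₁h₂ = E₂(1 + λh₁) → λ(E₁h₂ − E₂h₁) = E₂ → λ = E₂/(E₁h₂ − E₂h₁).
λ = 5.46/(7.47×25.8 − 5.46×8.63) = 5.46/145.6 = 0.0375 per s.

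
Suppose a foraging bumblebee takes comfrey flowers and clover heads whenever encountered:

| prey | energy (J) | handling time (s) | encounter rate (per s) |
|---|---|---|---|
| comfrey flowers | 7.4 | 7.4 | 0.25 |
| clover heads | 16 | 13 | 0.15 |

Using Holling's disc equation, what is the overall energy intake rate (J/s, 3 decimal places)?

R = (0.25×7.4 + 0.15×16) / (1 + 0.25×7.4 + 0.15×13) = 4.25/4.8 = 0.8854 J/s.

0.885 J/s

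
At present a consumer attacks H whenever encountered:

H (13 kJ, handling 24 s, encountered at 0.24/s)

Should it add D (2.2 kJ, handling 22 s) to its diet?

Current rate: (0.24×13)/(1 + 0.24×24) = 0.4615 kJ/s.
Profitability of D: 2.2/22 = 0.1 kJ/s.
Since 0.1 < R, time spent handling D is better spent searching.

No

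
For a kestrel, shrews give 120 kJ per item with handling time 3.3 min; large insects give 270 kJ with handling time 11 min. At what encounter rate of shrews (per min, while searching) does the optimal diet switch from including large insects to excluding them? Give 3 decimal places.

0.629 per min

Drop large insects once their profitability E₂/h₂ falls below the rate achievable on shrews alone: E₂/h₂ = λE₁/(1 + λh₁).
Solve for λ: λE₁h₂ = E₂(1 + λh₁) → λ(E₁h₂ − E₂h₁) = E₂ → λ = E₂/(E₁h₂ − E₂h₁).
λ = 270/(120×11 − 270×3.3) = 270/429 = 0.6294 per min.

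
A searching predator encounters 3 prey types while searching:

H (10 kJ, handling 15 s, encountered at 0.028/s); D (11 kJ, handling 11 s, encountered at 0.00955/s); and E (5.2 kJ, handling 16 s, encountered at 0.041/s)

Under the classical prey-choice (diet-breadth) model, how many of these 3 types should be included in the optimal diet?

E/h in descending order: D 1, H 0.667, E 0.325 kJ/s. The optimal diet is the largest prefix of this list for which every included type satisfies E_i/h_i > R on the types above it.
Rate on top 1: 0.09506. H: 0.667 > 0.09506 → include.
Rate on top 2: 0.2525. E: 0.325 > 0.2525 → include.
Optimal diet: D, H, E — 3 of 3 types.

3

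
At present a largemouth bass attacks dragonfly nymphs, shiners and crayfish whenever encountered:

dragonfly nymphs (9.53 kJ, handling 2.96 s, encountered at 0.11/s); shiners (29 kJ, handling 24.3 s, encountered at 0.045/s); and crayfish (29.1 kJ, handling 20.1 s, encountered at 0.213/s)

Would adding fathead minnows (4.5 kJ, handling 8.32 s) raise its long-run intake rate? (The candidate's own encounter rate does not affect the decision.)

On dragonfly nymphs, shiners and crayfish alone, R = ΣλE/(1+Σλh) = 8.552/6.7 = 1.276 kJ/s.
Profitability of fathead minnows: 4.5/8.32 = 0.5409 kJ/s.
0.5409 < 1.276, so adding fathead minnows would lower the average — exclude it.

No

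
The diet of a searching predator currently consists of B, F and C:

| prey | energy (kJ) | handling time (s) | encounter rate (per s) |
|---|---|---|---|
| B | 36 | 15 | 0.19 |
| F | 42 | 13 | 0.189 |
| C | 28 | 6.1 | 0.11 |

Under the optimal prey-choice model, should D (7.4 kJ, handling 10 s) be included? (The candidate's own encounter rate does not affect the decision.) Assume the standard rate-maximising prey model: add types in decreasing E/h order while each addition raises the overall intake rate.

On B, F and C alone, R = ΣλE/(1+Σλh) = 17.86/6.978 = 2.559 kJ/s.
D: E/h = 7.4/10 = 0.74 kJ/s.
Since 0.74 < R, time spent handling D is better spent searching.

No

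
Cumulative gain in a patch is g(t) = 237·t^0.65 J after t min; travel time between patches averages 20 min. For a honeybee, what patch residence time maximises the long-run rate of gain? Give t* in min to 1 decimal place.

37.1 min

Maximise g(t)/(T+t): set derivative to zero → g'(t)(T+t) = g(t).
g'(t) = 0.65·237·t^-0.35. Setting 0.65·237·t^-0.35 = 237·t^0.65/(20+t) gives 0.65(20+t) = t, so 0.35·t = 0.65×20.
t* = 0.65×20/0.35 = 37.14 min.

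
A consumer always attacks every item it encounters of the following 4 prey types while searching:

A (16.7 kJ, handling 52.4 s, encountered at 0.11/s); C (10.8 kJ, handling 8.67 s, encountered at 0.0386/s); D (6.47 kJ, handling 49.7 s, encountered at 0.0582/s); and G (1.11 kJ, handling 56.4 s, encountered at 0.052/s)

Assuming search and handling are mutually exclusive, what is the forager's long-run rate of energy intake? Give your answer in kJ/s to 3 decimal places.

Energy encountered per unit search time: 0.11×16.7 + 0.0386×10.8 + 0.0582×6.47 + 0.052×1.11 = 2.688 kJ/s.
Handling time per unit search time: 0.11×52.4 + 0.0386×8.67 + 0.0582×49.7 + 0.052×56.4 = 11.92.
Rate = 2.688/(1 + 11.92) = 0.208 kJ/s.

0.208 kJ/s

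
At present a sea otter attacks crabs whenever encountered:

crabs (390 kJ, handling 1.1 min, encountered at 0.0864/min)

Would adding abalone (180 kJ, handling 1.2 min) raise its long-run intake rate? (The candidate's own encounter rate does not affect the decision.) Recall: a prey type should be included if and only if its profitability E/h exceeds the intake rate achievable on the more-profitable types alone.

Current rate: (0.0864×390)/(1 + 0.0864×1.1) = 30.77 kJ/min.
abalone: E/h = 180/1.2 = 150 kJ/min.
Since 150 > R, including abalone increases the long-run rate.

Yes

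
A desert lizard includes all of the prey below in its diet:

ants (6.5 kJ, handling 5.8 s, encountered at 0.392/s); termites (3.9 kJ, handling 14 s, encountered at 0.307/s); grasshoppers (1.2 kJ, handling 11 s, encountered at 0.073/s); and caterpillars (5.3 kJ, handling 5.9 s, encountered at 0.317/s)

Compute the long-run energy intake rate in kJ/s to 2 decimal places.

R = (0.392×6.5 + 0.307×3.9 + 0.073×1.2 + 0.317×5.3) / (1 + 0.392×5.8 + 0.307×14 + 0.073×11 + 0.317×5.9) = 5.513/10.24 = 0.5381 kJ/s.

0.54 kJ/s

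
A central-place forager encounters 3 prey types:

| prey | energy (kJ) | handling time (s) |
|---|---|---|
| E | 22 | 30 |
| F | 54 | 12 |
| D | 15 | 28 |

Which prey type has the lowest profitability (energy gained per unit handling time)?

In descending order of E/h:
F: 54/12 = 4.5 kJ/s
E: 22/30 = 0.733 kJ/s
D: 15/28 = 0.536 kJ/s

D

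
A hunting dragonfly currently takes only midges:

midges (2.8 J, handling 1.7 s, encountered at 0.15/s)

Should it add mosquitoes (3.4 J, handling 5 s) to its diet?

Current rate: (0.15×2.8)/(1 + 0.15×1.7) = 0.3347 J/s.
mosquitoes: E/h = 3.4/5 = 0.68 J/s.
0.68 > 0.3347, so adding mosquitoes raises the average — include it.

Yes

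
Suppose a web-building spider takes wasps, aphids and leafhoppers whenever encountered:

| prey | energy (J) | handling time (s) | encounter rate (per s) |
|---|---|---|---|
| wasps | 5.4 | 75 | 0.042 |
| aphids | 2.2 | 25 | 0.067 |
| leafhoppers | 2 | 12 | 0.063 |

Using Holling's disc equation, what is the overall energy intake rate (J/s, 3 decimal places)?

0.076 J/s

R = (0.042×5.4 + 0.067×2.2 + 0.063×2) / (1 + 0.042×75 + 0.067×25 + 0.063×12) = 0.5002/6.581 = 0.07601 J/s.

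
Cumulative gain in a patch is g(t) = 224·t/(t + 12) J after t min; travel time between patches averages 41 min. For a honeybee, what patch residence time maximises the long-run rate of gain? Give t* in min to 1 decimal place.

By the marginal value theorem, leave when the instantaneous gain rate g'(t) equals the habitat-wide average g(t)/(T + t).
g'(t) = 224·12/(t + 12)². Setting 224·12/(t+12)² = 224t/[(t+12)(41+t)] gives 12(41+t) = t(t+12), so t² = 12×41 = 492.
t* = √492 = 22.18 min.

22.2 min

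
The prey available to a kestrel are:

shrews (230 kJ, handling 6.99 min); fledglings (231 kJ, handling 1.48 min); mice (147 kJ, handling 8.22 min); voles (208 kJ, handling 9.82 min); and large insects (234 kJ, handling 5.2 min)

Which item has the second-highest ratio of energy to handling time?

In descending order of E/h:
fledglings: 231/1.48 = 156 kJ/min
large insects: 234/5.2 = 45 kJ/min
shrews: 230/6.99 = 32.9 kJ/min
voles: 208/9.82 = 21.2 kJ/min
mice: 147/8.22 = 17.9 kJ/min

large insects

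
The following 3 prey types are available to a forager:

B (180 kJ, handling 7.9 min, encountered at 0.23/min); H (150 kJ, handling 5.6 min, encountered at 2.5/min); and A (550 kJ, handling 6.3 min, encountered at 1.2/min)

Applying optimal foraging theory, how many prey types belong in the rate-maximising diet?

Rank by E/h (kJ/min): A 87.3, H 26.8, B 22.8. Include each in turn until the next type's E/h falls below the running intake rate.
Rate on top 1: 77.1. H: 26.8 < 77.1 → exclude; stop.
Optimal diet: A — 1 of 3 types.

1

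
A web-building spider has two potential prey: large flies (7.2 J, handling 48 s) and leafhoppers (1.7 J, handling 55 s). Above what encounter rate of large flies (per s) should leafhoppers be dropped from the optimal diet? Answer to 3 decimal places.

The zero-one rule: include leafhoppers iff E₂/h₂ > λE₁/(1+λh₁). Equality gives the switch point.
λE₁h₂ = E₂ + λE₂h₁ ⇒ λ = E₂/(E₁h₂ − E₂h₁) = 1.7/(396 − 81.6) = 0.005407 per s.

0.005 per s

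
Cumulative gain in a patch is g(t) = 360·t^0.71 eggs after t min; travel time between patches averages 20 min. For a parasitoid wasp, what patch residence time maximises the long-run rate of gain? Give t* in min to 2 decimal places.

48.97 min

Maximise g(t)/(T+t): set derivative to zero → g'(t)(T+t) = g(t).
g'(t) = 0.71·360·t^-0.29. Setting 0.71·360·t^-0.29 = 360·t^0.71/(20+t) gives 0.71(20+t) = t, so 0.29·t = 0.71×20.
t* = 0.71×20/0.29 = 48.97 min.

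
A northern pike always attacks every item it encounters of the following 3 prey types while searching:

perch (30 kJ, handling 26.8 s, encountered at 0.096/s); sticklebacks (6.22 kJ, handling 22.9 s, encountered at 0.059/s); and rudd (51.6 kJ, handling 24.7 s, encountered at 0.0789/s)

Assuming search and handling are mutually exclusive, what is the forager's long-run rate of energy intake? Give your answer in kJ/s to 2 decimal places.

1.06 kJ/s

R = Σλ_iE_i / (1 + Σλ_ih_i)
Numerator: 0.096×30 + 0.059×6.22 + 0.0789×51.6 = 7.318
Denominator: 1 + 0.096×26.8 + 0.059×22.9 + 0.0789×24.7 = 6.873
R = 7.318/6.873 = 1.065 kJ/s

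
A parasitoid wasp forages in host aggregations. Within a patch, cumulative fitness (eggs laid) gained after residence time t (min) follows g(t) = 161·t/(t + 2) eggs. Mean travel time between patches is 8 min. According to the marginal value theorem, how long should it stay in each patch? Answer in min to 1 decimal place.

By the marginal value theorem, leave when the instantaneous gain rate g'(t) equals the habitat-wide average g(t)/(T + t).
g'(t) = 161·2/(t + 2)². Setting 161·2/(t+2)² = 161t/[(t+2)(8+t)] gives 2(8+t) = t(t+2), so t² = 2×8 = 16.
t* = √16 = 4 min.

4.0 min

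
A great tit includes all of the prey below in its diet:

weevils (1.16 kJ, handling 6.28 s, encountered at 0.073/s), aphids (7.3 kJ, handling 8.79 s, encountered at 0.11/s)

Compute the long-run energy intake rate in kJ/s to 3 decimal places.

R = Σλ_iE_i / (1 + Σλ_ih_i)
Numerator: 0.073×1.16 + 0.11×7.3 = 0.8877
Denominator: 1 + 0.073×6.28 + 0.11×8.79 = 2.425
R = 0.8877/2.425 = 0.366 kJ/s

0.366 kJ/s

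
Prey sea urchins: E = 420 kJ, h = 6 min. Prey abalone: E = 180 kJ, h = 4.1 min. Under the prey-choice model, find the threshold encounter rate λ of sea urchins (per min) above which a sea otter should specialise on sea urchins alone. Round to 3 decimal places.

At the threshold, the rate on sea urchins alone equals the profitability of abalone: λ·420/(1 + λ·6) = 180/4.1 = 43.9.
Rearranging, λ(420 − 43.9×6) = 43.9, so λ = 43.9/156.6 = 0.2804 per min.

0.280 per min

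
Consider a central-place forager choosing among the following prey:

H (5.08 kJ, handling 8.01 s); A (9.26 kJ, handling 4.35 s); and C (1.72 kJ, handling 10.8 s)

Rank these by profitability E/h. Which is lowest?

In descending order of E/h:
A: 9.26/4.35 = 2.13 kJ/s
H: 5.08/8.01 = 0.634 kJ/s
C: 1.72/10.8 = 0.159 kJ/s

C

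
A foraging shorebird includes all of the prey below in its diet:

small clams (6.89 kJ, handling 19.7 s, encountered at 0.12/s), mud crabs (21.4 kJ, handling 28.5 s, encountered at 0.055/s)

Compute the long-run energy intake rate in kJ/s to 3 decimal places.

Energy encountered per unit search time: 0.12×6.89 + 0.055×21.4 = 2.004 kJ/s.
Handling time per unit search time: 0.12×19.7 + 0.055×28.5 = 3.931.
Rate = 2.004/(1 + 3.931) = 0.4063 kJ/s.

0.406 kJ/s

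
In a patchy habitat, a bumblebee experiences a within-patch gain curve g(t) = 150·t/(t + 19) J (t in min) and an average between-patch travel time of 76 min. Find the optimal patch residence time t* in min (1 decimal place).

38.0 min

Maximise g(t)/(T+t): set derivative to zero → g'(t)(T+t) = g(t).
g'(t) = 150·19/(t + 19)². Setting 150·19/(t+19)² = 150t/[(t+19)(76+t)] gives 19(76+t) = t(t+19), so t² = 19×76 = 1444.
t* = √1444 = 38 min.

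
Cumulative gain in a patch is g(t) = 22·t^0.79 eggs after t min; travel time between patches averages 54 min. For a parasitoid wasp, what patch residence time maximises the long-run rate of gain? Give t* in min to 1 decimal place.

By the marginal value theorem, leave when the instantaneous gain rate g'(t) equals the habitat-wide average g(t)/(T + t).
g'(t) = 0.79·22·t^-0.21. Setting 0.79·22·t^-0.21 = 22·t^0.79/(54+t) gives 0.79(54+t) = t, so 0.21·t = 0.79×54.
t* = 0.79×54/0.21 = 203.1 min.

203.1 min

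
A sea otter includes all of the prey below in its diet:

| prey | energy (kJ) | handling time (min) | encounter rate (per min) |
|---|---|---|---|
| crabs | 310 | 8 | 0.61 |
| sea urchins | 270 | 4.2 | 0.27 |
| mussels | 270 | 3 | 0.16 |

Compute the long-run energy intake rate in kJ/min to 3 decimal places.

40.726 kJ/min

R = (0.61×310 + 0.27×270 + 0.16×270) / (1 + 0.61×8 + 0.27×4.2 + 0.16×3) = 305.2/7.494 = 40.73 kJ/min.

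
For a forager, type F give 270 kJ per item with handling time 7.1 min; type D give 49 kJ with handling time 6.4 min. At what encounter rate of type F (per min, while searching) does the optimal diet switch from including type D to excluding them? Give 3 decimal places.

At the threshold, the rate on type F alone equals the profitability of type D: λ·270/(1 + λ·7.1) = 49/6.4 = 7.656.
Rearranging, λ(270 − 7.656×7.1) = 7.656, so λ = 7.656/215.6 = 0.0355 per min.

0.036 per min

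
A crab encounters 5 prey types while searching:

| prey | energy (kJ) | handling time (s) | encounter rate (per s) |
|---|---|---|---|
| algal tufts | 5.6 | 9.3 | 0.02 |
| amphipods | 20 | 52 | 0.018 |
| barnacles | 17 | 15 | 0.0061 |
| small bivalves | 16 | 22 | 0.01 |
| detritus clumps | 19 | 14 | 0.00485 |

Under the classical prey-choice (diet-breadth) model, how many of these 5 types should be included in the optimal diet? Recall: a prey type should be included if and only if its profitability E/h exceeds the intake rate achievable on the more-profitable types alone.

5

Profitabilities (E/h, kJ/s): detritus clumps 1.36, barnacles 1.13, small bivalves 0.727, algal tufts 0.602, amphipods 0.385. Add prey in this order while the next type's profitability exceeds the intake rate on those already taken.
Rate on top 1: 0.08629. barnacles: 1.13 > 0.08629 → include.
Rate on top 2: 0.1689. small bivalves: 0.727 > 0.1689 → include.
Rate on top 3: 0.258. algal tufts: 0.602 > 0.258 → include.
Rate on top 4: 0.2989. amphipods: 0.385 > 0.2989 → include.
Optimal diet: detritus clumps, barnacles, small bivalves, algal tufts, amphipods — 5 of 5 types.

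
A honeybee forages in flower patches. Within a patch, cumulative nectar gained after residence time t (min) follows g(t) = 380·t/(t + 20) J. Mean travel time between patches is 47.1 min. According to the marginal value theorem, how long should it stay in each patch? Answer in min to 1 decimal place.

By the marginal value theorem, leave when the instantaneous gain rate g'(t) equals the habitat-wide average g(t)/(T + t).
g'(t) = 380·20/(t + 20)². Setting 380·20/(t+20)² = 380t/[(t+20)(47.1+t)] gives 20(47.1+t) = t(t+20), so t² = 20×47.1 = 942.
t* = √942 = 30.69 min.

30.7 min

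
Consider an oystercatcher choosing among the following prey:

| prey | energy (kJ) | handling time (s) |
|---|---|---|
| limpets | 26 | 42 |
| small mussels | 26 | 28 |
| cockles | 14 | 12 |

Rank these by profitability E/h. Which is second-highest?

Profitability E/h (kJ/s): limpets = 26/42 = 0.619, small mussels = 26/28 = 0.929, cockles = 14/12 = 1.17.
Ranked: cockles > small mussels > limpets.

small mussels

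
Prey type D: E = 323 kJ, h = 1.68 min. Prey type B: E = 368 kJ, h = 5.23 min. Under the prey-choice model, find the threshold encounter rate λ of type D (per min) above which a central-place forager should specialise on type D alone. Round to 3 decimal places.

0.344 per min

At the threshold, the rate on type D alone equals the profitability of type B: λ·323/(1 + λ·1.68) = 368/5.23 = 70.36.
Rearranging, λ(323 − 70.36×1.68) = 70.36, so λ = 70.36/204.8 = 0.3436 per min.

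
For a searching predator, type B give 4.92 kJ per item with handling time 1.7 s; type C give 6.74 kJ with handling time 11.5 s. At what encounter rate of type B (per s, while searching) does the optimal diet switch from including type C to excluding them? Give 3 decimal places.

0.149 per s

Drop type C once their profitability E₂/h₂ falls below the rate achievable on type B alone: E₂/h₂ = λE₁/(1 + λh₁).
Solve for λ: λE₁h₂ = E₂(1 + λh₁) → λ(E₁h₂ − E₂h₁) = E₂ → λ = E₂/(E₁h₂ − E₂h₁).
λ = 6.74/(4.92×11.5 − 6.74×1.7) = 6.74/45.12 = 0.1494 per s.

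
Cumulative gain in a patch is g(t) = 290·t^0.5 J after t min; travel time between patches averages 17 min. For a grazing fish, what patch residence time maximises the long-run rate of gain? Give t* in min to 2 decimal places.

17.00 min

Optimal t* satisfies g'(t*) = g(t*)/(T + t*).
g'(t) = 0.5·290·t^-0.5. Setting 0.5·290·t^-0.5 = 290·t^0.5/(17+t) gives 0.5(17+t) = t, so 0.50·t = 0.5×17.
t* = 0.5×17/0.50 = 17 min.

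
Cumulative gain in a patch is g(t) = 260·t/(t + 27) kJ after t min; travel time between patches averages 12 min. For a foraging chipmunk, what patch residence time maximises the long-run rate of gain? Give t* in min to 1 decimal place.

18.0 min

By the marginal value theorem, leave when the instantaneous gain rate g'(t) equals the habitat-wide average g(t)/(T + t).
g'(t) = 260·27/(t + 27)². Setting 260·27/(t+27)² = 260t/[(t+27)(12+t)] gives 27(12+t) = t(t+27), so t² = 27×12 = 324.
t* = √324 = 18 min.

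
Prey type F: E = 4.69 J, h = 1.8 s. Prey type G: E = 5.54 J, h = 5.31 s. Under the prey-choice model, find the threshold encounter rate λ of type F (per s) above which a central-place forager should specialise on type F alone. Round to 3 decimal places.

0.371 per s

Drop type G once their profitability E₂/h₂ falls below the rate achievable on type F alone: E₂/h₂ = λE₁/(1 + λh₁).
Solve for λ: λE₁h₂ = E₂(1 + λh₁) → λ(E₁h₂ − E₂h₁) = E₂ → λ = E₂/(E₁h₂ − E₂h₁).
λ = 5.54/(4.69×5.31 − 5.54×1.8) = 5.54/14.93 = 0.371 per s.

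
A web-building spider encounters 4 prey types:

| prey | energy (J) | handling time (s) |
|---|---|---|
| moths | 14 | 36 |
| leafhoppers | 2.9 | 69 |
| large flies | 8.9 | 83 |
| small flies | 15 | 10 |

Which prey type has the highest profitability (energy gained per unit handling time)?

small flies

Profitability E/h (J/s): moths = 14/36 = 0.389, leafhoppers = 2.9/69 = 0.042, large flies = 8.9/83 = 0.107, small flies = 15/10 = 1.5.
Ranked: small flies > moths > large flies > leafhoppers.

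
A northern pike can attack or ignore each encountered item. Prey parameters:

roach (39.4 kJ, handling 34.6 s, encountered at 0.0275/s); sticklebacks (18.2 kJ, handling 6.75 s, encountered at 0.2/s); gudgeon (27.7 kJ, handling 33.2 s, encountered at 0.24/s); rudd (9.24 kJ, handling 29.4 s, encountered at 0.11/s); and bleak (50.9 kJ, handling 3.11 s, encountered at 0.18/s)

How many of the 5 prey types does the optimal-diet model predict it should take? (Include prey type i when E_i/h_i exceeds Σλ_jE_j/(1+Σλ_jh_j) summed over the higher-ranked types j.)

E/h in descending order: bleak 16.4, sticklebacks 2.7, roach 1.14, gudgeon 0.834, rudd 0.314 kJ/s. The optimal diet is the largest prefix of this list for which every included type satisfies E_i/h_i > R on the types above it.
Rate on top 1: 5.874. sticklebacks: 2.7 < 5.874 → exclude; stop.
Optimal diet: bleak — 1 of 5 types.

1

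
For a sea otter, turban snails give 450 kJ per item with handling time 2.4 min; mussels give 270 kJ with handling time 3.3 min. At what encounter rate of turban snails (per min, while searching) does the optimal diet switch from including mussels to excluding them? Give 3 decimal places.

0.323 per min

The zero-one rule: include mussels iff E₂/h₂ > λE₁/(1+λh₁). Equality gives the switch point.
λE₁h₂ = E₂ + λE₂h₁ ⇒ λ = E₂/(E₁h₂ − E₂h₁) = 270/(1485 − 648) = 0.3226 per min.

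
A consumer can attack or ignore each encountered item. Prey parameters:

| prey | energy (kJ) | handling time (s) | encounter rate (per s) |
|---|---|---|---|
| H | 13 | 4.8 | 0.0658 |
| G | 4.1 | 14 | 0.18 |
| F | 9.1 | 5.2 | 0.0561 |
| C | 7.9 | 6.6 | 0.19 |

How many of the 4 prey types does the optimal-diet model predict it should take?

3

Profitabilities (E/h, kJ/s): H 2.71, F 1.75, C 1.2, G 0.293. Add prey in this order while the next type's profitability exceeds the intake rate on those already taken.
Rate on top 1: 0.6501. F: 1.75 > 0.6501 → include.
Rate on top 2: 0.8497. C: 1.2 > 0.8497 → include.
Rate on top 3: 1.002. G: 0.293 < 1.002 → exclude; stop.
Optimal diet: H, F, C — 3 of 4 types.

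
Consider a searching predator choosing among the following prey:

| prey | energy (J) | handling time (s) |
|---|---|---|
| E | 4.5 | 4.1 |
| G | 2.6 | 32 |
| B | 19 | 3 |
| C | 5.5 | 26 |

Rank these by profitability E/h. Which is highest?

B

In descending order of E/h:
B: 19/3 = 6.33 J/s
E: 4.5/4.1 = 1.1 J/s
C: 5.5/26 = 0.212 J/s
G: 2.6/32 = 0.0813 J/s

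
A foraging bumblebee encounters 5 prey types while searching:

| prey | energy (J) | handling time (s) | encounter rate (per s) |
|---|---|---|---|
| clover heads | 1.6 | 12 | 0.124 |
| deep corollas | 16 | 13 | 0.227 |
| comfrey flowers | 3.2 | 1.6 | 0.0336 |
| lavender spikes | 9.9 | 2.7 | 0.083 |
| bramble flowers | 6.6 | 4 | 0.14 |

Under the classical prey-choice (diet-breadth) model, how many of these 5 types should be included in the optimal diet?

Rank by E/h (J/s): lavender spikes 3.67, comfrey flowers 2, bramble flowers 1.65, deep corollas 1.23, clover heads 0.133. Include each in turn until the next type's E/h falls below the running intake rate.
Rate on top 1: 0.6713. comfrey flowers: 2 > 0.6713 → include.
Rate on top 2: 0.7272. bramble flowers: 1.65 > 0.7272 → include.
Rate on top 3: 1.008. deep corollas: 1.23 > 1.008 → include.
Rate on top 4: 1.145. clover heads: 0.133 < 1.145 → exclude; stop.
Optimal diet: lavender spikes, comfrey flowers, bramble flowers, deep corollas — 4 of 5 types.

4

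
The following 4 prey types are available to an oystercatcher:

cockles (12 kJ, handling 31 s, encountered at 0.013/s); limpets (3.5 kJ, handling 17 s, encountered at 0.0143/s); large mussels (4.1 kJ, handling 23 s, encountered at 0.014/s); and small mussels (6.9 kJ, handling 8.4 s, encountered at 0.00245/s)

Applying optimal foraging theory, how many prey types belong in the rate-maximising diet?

Rank by E/h (kJ/s): small mussels 0.821, cockles 0.387, limpets 0.206, large mussels 0.178. Include each in turn until the next type's E/h falls below the running intake rate.
Rate on top 1: 0.01656. cockles: 0.387 > 0.01656 → include.
Rate on top 2: 0.1215. limpets: 0.206 > 0.1215 → include.
Rate on top 3: 0.1338. large mussels: 0.178 > 0.1338 → include.
Optimal diet: small mussels, cockles, limpets, large mussels — 4 of 4 types.

4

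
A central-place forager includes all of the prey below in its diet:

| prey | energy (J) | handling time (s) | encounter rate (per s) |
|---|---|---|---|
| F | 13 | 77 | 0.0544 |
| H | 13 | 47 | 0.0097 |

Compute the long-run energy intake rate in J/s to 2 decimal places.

0.15 J/s

R = (0.0544×13 + 0.0097×13) / (1 + 0.0544×77 + 0.0097×47) = 0.8333/5.645 = 0.1476 J/s.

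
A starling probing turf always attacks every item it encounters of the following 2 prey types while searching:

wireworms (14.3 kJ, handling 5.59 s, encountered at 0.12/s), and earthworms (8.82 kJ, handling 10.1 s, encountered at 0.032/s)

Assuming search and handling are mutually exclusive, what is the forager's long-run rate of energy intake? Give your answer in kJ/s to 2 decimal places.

1.00 kJ/s

Energy encountered per unit search time: 0.12×14.3 + 0.032×8.82 = 1.998 kJ/s.
Handling time per unit search time: 0.12×5.59 + 0.032×10.1 = 0.994.
Rate = 1.998/(1 + 0.994) = 1.002 kJ/s.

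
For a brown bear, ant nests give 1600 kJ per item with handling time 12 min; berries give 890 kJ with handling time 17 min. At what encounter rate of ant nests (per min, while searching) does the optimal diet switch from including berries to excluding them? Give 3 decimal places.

0.054 per min

The zero-one rule: include berries iff E₂/h₂ > λE₁/(1+λh₁). Equality gives the switch point.
λE₁h₂ = E₂ + λE₂h₁ ⇒ λ = E₂/(E₁h₂ − E₂h₁) = 890/(2.72e+04 − 1.068e+04) = 0.05387 per min.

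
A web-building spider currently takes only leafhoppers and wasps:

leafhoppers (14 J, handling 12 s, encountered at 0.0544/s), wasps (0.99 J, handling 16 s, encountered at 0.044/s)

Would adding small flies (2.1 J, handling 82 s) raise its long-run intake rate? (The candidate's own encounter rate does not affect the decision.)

No

Intake rate on the current diet: R = (0.0544×14 + 0.044×0.99) / (1 + 0.0544×12 + 0.044×16) = 0.8052/2.357 = 0.3416 J/s.
Profitability of small flies: 2.1/82 = 0.02561 J/s.
Since 0.02561 < R, time spent handling small flies is better spent searching.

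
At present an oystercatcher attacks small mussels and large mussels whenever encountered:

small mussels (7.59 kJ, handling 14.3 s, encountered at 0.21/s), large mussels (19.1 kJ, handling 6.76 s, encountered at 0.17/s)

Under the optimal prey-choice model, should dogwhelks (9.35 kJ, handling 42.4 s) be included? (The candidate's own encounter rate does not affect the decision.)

No

Intake rate on the current diet: R = (0.21×7.59 + 0.17×19.1) / (1 + 0.21×14.3 + 0.17×6.76) = 4.841/5.152 = 0.9396 kJ/s.
dogwhelks: E/h = 9.35/42.4 = 0.2205 kJ/s.
0.2205 < 0.9396, so adding dogwhelks would lower the average — exclude it.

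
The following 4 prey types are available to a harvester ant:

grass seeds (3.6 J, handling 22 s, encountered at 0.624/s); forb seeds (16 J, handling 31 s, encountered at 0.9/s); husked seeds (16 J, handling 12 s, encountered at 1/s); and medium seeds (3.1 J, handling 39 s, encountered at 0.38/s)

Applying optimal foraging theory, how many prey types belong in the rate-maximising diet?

E/h in descending order: husked seeds 1.33, forb seeds 0.516, grass seeds 0.164, medium seeds 0.0795 J/s. The optimal diet is the largest prefix of this list for which every included type satisfies E_i/h_i > R on the types above it.
Rate on top 1: 1.231. forb seeds: 0.516 < 1.231 → exclude; stop.
Optimal diet: husked seeds — 1 of 4 types.

1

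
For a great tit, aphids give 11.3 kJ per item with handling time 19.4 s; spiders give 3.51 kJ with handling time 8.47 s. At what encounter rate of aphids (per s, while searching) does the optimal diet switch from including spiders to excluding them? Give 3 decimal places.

0.127 per s

Drop spiders once their profitability E₂/h₂ falls below the rate achievable on aphids alone: E₂/h₂ = λE₁/(1 + λh₁).
Solve for λ: λE₁h₂ = E₂(1 + λh₁) → λ(E₁h₂ − E₂h₁) = E₂ → λ = E₂/(E₁h₂ − E₂h₁).
λ = 3.51/(11.3×8.47 − 3.51×19.4) = 3.51/27.62 = 0.1271 per s.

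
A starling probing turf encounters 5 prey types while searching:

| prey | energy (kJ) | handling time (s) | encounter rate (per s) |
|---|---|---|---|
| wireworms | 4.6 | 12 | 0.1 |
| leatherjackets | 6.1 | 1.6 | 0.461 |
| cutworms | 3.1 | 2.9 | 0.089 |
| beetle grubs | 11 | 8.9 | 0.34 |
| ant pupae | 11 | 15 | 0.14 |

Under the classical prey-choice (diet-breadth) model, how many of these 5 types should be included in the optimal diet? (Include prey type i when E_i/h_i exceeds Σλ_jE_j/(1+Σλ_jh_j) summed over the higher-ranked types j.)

E/h in descending order: leatherjackets 3.81, beetle grubs 1.24, cutworms 1.07, ant pupae 0.733, wireworms 0.383 kJ/s. The optimal diet is the largest prefix of this list for which every included type satisfies E_i/h_i > R on the types above it.
Rate on top 1: 1.618. beetle grubs: 1.24 < 1.618 → exclude; stop.
Optimal diet: leatherjackets — 1 of 5 types.

1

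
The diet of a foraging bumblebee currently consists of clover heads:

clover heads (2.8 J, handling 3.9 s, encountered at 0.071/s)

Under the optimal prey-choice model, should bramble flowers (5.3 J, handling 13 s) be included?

Intake rate on the current diet: R = (0.071×2.8) / (1 + 0.071×3.9) = 0.1988/1.277 = 0.1557 J/s.
bramble flowers: E/h = 5.3/13 = 0.4077 J/s.
Since 0.4077 > R, including bramble flowers increases the long-run rate.

Yes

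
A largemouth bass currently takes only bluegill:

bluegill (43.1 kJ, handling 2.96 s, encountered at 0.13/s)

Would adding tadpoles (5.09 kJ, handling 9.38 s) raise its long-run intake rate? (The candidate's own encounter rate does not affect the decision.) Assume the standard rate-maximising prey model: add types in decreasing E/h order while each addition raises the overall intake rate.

No

On bluegill alone, R = ΣλE/(1+Σλh) = 5.603/1.385 = 4.046 kJ/s.
tadpoles: E/h = 5.09/9.38 = 0.5426 kJ/s.
Since 0.5426 < R, time spent handling tadpoles is better spent searching.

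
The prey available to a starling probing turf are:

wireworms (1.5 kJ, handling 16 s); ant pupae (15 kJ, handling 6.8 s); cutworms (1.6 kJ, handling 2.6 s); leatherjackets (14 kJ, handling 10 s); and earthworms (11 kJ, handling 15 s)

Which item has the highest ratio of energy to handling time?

In descending order of E/h:
ant pupae: 15/6.8 = 2.21 kJ/s
leatherjackets: 14/10 = 1.4 kJ/s
earthworms: 11/15 = 0.733 kJ/s
cutworms: 1.6/2.6 = 0.615 kJ/s
wireworms: 1.5/16 = 0.0938 kJ/s

ant pupae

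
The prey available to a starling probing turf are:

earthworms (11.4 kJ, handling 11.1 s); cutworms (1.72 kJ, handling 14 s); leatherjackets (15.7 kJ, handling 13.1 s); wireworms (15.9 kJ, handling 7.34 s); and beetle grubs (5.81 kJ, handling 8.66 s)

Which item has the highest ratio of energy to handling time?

Profitability E/h (kJ/s): earthworms = 11.4/11.1 = 1.03, cutworms = 1.72/14 = 0.123, leatherjackets = 15.7/13.1 = 1.2, wireworms = 15.9/7.34 = 2.17, beetle grubs = 5.81/8.66 = 0.671.
Ranked: wireworms > leatherjackets > earthworms > beetle grubs > cutworms.

wireworms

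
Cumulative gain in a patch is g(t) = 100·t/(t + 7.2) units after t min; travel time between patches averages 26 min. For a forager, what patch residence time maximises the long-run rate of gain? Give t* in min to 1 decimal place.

13.7 min

Optimal t* satisfies g'(t*) = g(t*)/(T + t*).
g'(t) = 100·7.2/(t + 7.2)². Setting 100·7.2/(t+7.2)² = 100t/[(t+7.2)(26+t)] gives 7.2(26+t) = t(t+7.2), so t² = 7.2×26 = 187.2.
t* = √187.2 = 13.68 min.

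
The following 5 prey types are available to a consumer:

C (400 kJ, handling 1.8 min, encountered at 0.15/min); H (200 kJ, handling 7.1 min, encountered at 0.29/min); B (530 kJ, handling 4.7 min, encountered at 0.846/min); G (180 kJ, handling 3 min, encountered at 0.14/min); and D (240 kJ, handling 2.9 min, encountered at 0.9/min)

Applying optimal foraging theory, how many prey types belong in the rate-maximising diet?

E/h in descending order: C 222, B 113, D 82.8, G 60, H 28.2 kJ/min. The optimal diet is the largest prefix of this list for which every included type satisfies E_i/h_i > R on the types above it.
Rate on top 1: 47.24. B: 113 > 47.24 → include.
Rate on top 2: 96.9. D: 82.8 < 96.9 → exclude; stop.
Optimal diet: C, B — 2 of 5 types.

2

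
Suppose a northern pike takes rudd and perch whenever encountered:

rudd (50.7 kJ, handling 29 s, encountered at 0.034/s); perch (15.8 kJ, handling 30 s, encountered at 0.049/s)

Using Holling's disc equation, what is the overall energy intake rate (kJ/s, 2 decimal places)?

0.72 kJ/s

R = (0.034×50.7 + 0.049×15.8) / (1 + 0.034×29 + 0.049×30) = 2.498/3.456 = 0.7228 kJ/s.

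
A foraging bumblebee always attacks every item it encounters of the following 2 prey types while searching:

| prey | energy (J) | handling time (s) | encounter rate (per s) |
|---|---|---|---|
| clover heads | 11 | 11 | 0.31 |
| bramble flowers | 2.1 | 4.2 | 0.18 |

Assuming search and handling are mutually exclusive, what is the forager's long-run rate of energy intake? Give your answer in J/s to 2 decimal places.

0.73 J/s

R = (0.31×11 + 0.18×2.1) / (1 + 0.31×11 + 0.18×4.2) = 3.788/5.166 = 0.7333 J/s.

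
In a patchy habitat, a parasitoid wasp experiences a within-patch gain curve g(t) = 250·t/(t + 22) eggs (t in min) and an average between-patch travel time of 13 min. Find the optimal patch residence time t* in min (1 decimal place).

16.9 min

Maximise g(t)/(T+t): set derivative to zero → g'(t)(T+t) = g(t).
g'(t) = 250·22/(t + 22)². Setting 250·22/(t+22)² = 250t/[(t+22)(13+t)] gives 22(13+t) = t(t+22), so t² = 22×13 = 286.
t* = √286 = 16.91 min.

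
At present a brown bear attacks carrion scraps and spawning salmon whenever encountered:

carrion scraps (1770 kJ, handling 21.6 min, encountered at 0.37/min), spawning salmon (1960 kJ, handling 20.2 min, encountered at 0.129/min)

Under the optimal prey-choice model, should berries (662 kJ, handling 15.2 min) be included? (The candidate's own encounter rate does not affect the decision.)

Intake rate on the current diet: R = (0.37×1770 + 0.129×1960) / (1 + 0.37×21.6 + 0.129×20.2) = 907.7/11.6 = 78.27 kJ/min.
berries: E/h = 662/15.2 = 43.55 kJ/min.
Since 43.55 < R, time spent handling berries is better spent searching.

No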